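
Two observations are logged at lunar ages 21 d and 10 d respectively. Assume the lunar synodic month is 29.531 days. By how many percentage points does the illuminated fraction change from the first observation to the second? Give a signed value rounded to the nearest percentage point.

+14 pp

First observation: θ = 360°·21/29.531 = 256.0°, so f = 0.621.
Second observation: θ = 121.9°, f = 0.764.
Δf = 0.764 − 0.621 = +0.143, i.e. +14 pp.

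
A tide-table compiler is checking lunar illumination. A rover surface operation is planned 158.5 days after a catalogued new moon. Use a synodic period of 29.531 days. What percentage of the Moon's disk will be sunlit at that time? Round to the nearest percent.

158.5 d spans 5 complete synodic months (5 × 29.531 = 147.66 d) plus 10.84 d.
Phase angle: θ = 360°·(10.84 d)/(29.531 d) = 132.2°.
cos 132.2° = (-0.672), so f = (1 − (-0.672))/2 = 0.836, so 84%.

84%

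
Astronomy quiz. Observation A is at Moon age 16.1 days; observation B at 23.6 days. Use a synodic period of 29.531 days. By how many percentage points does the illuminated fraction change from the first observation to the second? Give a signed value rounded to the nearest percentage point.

-63 pp

First observation: θ = 360°·16.1/29.531 = 196.3°, so f = 0.980.
Second observation: θ = 287.7°, f = 0.348.
Δf = 0.348 − 0.980 = -0.632, i.e. -63 pp.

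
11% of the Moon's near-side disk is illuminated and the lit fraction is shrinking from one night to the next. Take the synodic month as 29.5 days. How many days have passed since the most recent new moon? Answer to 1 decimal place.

Invert f = (1 − cos θ)/2 to get cos θ = 1 − 2(0.11) = 0.780, hence θ₀ = arccos 0.780 = 38.7°.
Since the Moon is past full (waning), take the reflex angle: θ = 360° − 38.7° = 321.3°.
That fraction of the synodic month is 321.3/360 × 29.5 d ≈ 26.33 d.

26.3 days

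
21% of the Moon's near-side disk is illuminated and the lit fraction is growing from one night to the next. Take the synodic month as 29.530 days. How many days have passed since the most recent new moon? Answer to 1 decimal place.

From f = (1 − cos θ)/2: cos θ = 1 − 2×0.21 = 0.580; arccos → 54.5°.
Waxing ⇒ before full, so θ = 54.5°.
At 360°/29.530 d per day, 54.5° corresponds to 4.47 days.

4.5 days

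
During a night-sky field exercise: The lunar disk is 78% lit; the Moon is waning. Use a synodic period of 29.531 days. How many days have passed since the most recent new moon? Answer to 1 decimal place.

19.4 days

From f = (1 − cos θ)/2: cos θ = 1 − 2×0.78 = -0.560; arccos → 124.1°.
A waning Moon lies in 180°–360°, so θ = 360° − 124.1° = 235.9°.
Age = 29.531 × 235.9°/360° ≈ 19.35 days.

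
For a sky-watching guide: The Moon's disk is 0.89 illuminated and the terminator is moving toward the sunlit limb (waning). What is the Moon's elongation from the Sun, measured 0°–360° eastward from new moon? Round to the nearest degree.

219°

From f = (1 − cos θ)/2: cos θ = 1 − 2×0.89 = -0.780; arccos → 141.3°.
Since the Moon is past full (waning), take the reflex angle: θ = 360° − 141.3° = 218.7°.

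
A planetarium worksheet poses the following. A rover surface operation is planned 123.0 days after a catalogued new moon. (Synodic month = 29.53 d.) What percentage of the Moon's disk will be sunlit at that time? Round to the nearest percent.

Reduce mod P: 123.0 − 4×29.53 = 4.88 d into the current lunation.
The Moon has covered 4.88/29.53 of its cycle, so θ ≈ 360° × 4.88/29.53 = 59.5°.
With cos θ = 0.508, the lit fraction is (1 − 0.508)/2 ≈ 0.246, so 25%.

25%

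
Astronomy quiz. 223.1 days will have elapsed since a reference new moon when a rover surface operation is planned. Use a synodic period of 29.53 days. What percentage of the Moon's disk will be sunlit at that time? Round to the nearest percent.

97%

223.1/29.53 = 7.555 lunations, so 7 complete cycles and 16.39 d into the next.
Phase angle: θ = 360°·(16.39 d)/(29.53 d) = 199.8°.
With cos θ = (-0.941), the lit fraction is (1 − (-0.941))/2 ≈ 0.970, so 97%.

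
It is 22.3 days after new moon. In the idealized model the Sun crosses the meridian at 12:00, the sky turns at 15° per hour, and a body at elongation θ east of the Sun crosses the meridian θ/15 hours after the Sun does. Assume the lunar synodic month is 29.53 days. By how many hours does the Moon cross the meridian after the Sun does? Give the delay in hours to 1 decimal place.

18.1 h

Phase angle: θ = 360°·(22.3 d)/(29.53 d) = 271.9°.
At 15° of sky rotation per hour, 271.9° corresponds to a 18.12 h lag.
So the Moon crosses the meridian 18.12 h after the Sun.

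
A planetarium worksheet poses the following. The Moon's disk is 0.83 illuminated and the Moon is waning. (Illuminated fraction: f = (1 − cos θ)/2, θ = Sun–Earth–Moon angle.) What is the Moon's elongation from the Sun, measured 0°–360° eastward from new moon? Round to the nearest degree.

229°

cos θ = 1 − 2f = -0.660, giving a principal value of 131.3°.
A waning Moon lies in 180°–360°, so θ = 360° − 131.3° = 228.7°.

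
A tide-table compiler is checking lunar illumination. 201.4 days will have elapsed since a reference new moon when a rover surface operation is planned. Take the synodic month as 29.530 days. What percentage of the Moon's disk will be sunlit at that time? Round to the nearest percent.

Reduce mod P: 201.4 − 6×29.530 = 24.22 d into the current lunation.
Elongation θ = 360° × 24.22/29.530 ≈ 295.3°.
cos 295.3° = 0.427, so f = (1 − 0.427)/2 = 0.287, so 29%.

29%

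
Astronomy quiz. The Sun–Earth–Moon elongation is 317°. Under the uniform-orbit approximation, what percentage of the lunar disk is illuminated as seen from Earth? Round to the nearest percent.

13%

f = (1 − cos 317°)/2 = (1 − 0.731)/2 ≈ 0.134, i.e. 13%.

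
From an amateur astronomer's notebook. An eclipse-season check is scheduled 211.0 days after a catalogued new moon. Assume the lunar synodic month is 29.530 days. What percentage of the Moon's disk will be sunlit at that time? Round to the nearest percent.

Reduce mod P: 211.0 − 7×29.530 = 4.29 d into the current lunation.
Phase angle: θ = 360°·(4.29 d)/(29.530 d) = 52.3°.
With cos θ = 0.612, the lit fraction is (1 − 0.612)/2 ≈ 0.194, so 19%.

19%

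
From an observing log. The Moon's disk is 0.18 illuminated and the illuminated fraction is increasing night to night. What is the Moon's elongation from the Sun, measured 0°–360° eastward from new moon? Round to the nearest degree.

From f = (1 − cos θ)/2: cos θ = 1 − 2×0.18 = 0.640; arccos → 50.2°.
Before full moon the principal value applies: θ = 50.2°.

50°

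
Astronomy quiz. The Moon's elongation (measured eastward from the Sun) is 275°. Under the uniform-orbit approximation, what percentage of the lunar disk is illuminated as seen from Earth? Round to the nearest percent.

Half-versine of 275°: (1 − 0.087)/2 = 0.456, i.e. 46%.

46%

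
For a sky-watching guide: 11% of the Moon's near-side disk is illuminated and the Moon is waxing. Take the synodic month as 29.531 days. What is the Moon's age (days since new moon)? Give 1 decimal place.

Invert f = (1 − cos θ)/2 to get cos θ = 1 − 2(0.11) = 0.780, hence θ₀ = arccos 0.780 = 38.7°.
Before full moon the principal value applies: θ = 38.7°.
Age = 29.531 × 38.7°/360° ≈ 3.18 days.

3.2 days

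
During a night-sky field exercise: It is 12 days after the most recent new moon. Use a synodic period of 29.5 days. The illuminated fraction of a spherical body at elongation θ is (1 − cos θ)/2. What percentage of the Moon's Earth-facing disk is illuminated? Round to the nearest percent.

92%

Elongation θ = 360° × 12/29.5 ≈ 146.4°.
With cos θ = (-0.833), the lit fraction is (1 − (-0.833))/2 ≈ 0.917, so 92%.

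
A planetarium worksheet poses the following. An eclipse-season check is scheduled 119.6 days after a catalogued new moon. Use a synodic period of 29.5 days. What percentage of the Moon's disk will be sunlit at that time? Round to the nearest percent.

3%

119.6/29.5 = 4.054 lunations, so 4 complete cycles and 1.60 d into the next.
Phase angle: θ = 360°·(1.60 d)/(29.5 d) = 19.5°.
Illuminated fraction = (1 − cos 19.5°)/2 = (1 − 0.942)/2 ≈ 0.029, so 3%.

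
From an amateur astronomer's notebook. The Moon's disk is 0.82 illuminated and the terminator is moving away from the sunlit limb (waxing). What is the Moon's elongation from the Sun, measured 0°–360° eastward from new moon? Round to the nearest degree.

130°

cos θ = 1 − 2f = -0.640, giving a principal value of 129.8°.
Before full moon the principal value applies: θ = 129.8°.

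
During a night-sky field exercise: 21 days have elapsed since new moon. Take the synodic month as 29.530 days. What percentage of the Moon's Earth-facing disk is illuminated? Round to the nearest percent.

62%

Phase angle: θ = 360°·(21 d)/(29.530 d) = 256.0°.
cos 256.0° = (-0.242), so f = (1 − (-0.242))/2 = 0.621, so 62%.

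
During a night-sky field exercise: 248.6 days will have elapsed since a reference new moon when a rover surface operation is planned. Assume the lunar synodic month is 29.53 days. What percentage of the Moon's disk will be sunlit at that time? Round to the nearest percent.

94%

Reduce mod P: 248.6 − 8×29.53 = 12.36 d into the current lunation.
Elongation θ = 360° × 12.36/29.53 ≈ 150.7°.
With cos θ = (-0.872), the lit fraction is (1 − (-0.872))/2 ≈ 0.936, so 94%.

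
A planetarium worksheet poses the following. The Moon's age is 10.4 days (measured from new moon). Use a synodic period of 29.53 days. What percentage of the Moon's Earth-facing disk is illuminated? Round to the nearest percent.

80%

Phase angle: θ = 360°·(10.4 d)/(29.53 d) = 126.8°.
cos 126.8° = (-0.599), so f = (1 − (-0.599))/2 = 0.799, so 80%.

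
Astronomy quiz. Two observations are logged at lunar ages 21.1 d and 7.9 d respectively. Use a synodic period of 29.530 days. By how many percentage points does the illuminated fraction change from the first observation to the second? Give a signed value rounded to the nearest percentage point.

θ₁ = 360° × 21.1/29.530 = 257.2°, f₁ = (1 − cos θ₁)/2 = 0.611.
θ₂ = 360° × 7.9/29.530 = 96.3°, f₂ = (1 − cos θ₂)/2 = 0.555.
Change = f₂ − f₁ = -0.056 → -6 percentage points.

-6 percentage points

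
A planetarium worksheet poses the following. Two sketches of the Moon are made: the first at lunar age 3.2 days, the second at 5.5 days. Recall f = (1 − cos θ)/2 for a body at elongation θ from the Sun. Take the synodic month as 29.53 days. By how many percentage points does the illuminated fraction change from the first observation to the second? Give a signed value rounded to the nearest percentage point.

+19 pp

First observation: θ = 360°·3.2/29.53 = 39.0°, so f = 0.111.
Second observation: θ = 67.1°, f = 0.305.
Δf = 0.305 − 0.111 = +0.194, i.e. +19 pp.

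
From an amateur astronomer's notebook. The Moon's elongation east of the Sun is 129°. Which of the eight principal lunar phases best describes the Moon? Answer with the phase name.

129° lies in the waxing gibbous sector of the 8-phase cycle.

waxing gibbous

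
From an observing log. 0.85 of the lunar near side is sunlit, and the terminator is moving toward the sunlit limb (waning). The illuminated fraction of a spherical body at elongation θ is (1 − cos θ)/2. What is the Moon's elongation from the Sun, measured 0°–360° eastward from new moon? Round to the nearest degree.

226°

From f = (1 − cos θ)/2: cos θ = 1 − 2×0.85 = -0.700; arccos → 134.4°.
A waning Moon lies in 180°–360°, so θ = 360° − 134.4° = 225.6°.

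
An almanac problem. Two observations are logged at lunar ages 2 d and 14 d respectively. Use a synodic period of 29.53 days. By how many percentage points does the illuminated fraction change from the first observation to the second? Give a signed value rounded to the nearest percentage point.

+95 pp

First observation: θ = 360°·2/29.53 = 24.4°, so f = 0.045.
Second observation: θ = 170.7°, f = 0.993.
Δf = 0.993 − 0.045 = +0.949, i.e. +95 pp.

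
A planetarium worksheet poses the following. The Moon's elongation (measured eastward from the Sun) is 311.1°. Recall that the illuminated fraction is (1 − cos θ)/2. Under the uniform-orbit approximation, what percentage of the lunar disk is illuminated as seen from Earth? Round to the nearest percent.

f = (1 − cos 311.1°)/2 = (1 − 0.657)/2 ≈ 0.171, i.e. 17%.

17%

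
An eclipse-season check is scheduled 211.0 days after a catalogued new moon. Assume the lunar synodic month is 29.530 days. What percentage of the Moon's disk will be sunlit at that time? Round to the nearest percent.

19%

Reduce mod P: 211.0 − 7×29.530 = 4.29 d into the current lunation.
Phase angle: θ = 360°·(4.29 d)/(29.530 d) = 52.3°.
cos 52.3° = 0.612, so f = (1 − 0.612)/2 = 0.194, so 19%.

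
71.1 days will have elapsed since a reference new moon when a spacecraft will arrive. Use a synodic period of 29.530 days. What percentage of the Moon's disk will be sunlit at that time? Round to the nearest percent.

71.1/29.530 = 2.408 lunations, so 2 complete cycles and 12.04 d into the next.
The Moon has covered 12.04/29.530 of its cycle, so θ ≈ 360° × 12.04/29.530 = 146.8°.
Illuminated fraction = (1 − cos 146.8°)/2 = (1 − (-0.837))/2 ≈ 0.918, so 92%.

92%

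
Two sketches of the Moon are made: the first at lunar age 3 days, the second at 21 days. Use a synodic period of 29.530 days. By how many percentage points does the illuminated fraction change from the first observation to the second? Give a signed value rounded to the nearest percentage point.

θ₁ = 360° × 3/29.530 = 36.6°, f₁ = (1 − cos θ₁)/2 = 0.098.
θ₂ = 360° × 21/29.530 = 256.0°, f₂ = (1 − cos θ₂)/2 = 0.621.
Change = f₂ − f₁ = +0.522 → +52 percentage points.

+52 pp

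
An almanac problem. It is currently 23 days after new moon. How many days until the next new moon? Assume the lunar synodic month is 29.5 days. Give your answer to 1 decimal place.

One full lunation from the last new moon is 29.5 d; remaining = 29.5 − 23 = 6.500 d.

6.5 days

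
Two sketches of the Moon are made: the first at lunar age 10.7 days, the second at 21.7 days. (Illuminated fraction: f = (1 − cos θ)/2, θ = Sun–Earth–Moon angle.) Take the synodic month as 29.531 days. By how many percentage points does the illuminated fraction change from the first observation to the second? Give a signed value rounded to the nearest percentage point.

θ₁ = 360° × 10.7/29.531 = 130.4°, f₁ = (1 − cos θ₁)/2 = 0.824.
θ₂ = 360° × 21.7/29.531 = 264.5°, f₂ = (1 − cos θ₂)/2 = 0.548.
Change = f₂ − f₁ = -0.277 → -28 percentage points.

-28 pp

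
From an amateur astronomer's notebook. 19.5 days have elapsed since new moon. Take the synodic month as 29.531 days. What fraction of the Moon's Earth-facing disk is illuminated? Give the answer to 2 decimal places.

0.77

Phase angle: θ = 360°·(19.5 d)/(29.531 d) = 237.7°.
Illuminated fraction = (1 − cos 237.7°)/2 = (1 − (-0.534))/2 ≈ 0.767.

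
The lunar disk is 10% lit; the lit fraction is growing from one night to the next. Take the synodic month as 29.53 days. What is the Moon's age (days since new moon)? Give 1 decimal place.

Invert f = (1 − cos θ)/2 to get cos θ = 1 − 2(0.10) = 0.800, hence θ₀ = arccos 0.800 = 36.9°.
The Moon is waxing (0°–180°), so θ = 36.9° directly.
Age = 29.53 × 36.9°/360° ≈ 3.02 days.

3.0 days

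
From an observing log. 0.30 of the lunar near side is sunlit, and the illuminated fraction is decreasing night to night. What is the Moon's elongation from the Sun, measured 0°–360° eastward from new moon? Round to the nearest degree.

Invert f = (1 − cos θ)/2 to get cos θ = 1 − 2(0.30) = 0.400, hence θ₀ = arccos 0.400 = 66.4°.
A waning Moon lies in 180°–360°, so θ = 360° − 66.4° = 293.6°.

294°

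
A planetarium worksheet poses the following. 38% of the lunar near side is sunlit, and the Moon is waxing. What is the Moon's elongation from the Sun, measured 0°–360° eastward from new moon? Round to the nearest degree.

cos θ = 1 − 2f = 0.240, giving a principal value of 76.1°.
The Moon is waxing (0°–180°), so θ = 76.1° directly.

76°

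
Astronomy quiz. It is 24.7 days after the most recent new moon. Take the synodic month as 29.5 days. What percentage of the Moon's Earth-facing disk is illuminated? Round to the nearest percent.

Phase angle: θ = 360°·(24.7 d)/(29.5 d) = 301.4°.
cos 301.4° = 0.521, so f = (1 − 0.521)/2 = 0.239, so 24%.

24%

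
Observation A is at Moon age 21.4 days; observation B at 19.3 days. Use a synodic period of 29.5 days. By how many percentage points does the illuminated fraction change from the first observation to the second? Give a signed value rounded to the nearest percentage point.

+21 pp

θ₁ = 360° × 21.4/29.5 = 261.2°, f₁ = (1 − cos θ₁)/2 = 0.577.
θ₂ = 360° × 19.3/29.5 = 235.5°, f₂ = (1 − cos θ₂)/2 = 0.783.
Change = f₂ − f₁ = +0.206 → +21 percentage points.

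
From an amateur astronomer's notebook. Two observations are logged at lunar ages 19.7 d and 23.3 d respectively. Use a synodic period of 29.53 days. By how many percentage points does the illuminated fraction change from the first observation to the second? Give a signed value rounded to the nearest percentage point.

-37 pp

θ₁ = 360° × 19.7/29.53 = 240.2°, f₁ = (1 − cos θ₁)/2 = 0.749.
θ₂ = 360° × 23.3/29.53 = 284.1°, f₂ = (1 − cos θ₂)/2 = 0.379.
Change = f₂ − f₁ = -0.370 → -37 percentage points.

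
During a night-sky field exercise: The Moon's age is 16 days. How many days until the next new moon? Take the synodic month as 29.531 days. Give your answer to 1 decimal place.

13.5 days

The next new moon completes the synodic month: 29.531 − 16 = 13.531 days.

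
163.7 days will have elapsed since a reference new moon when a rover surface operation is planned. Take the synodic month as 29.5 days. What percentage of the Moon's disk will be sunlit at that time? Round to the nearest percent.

98%

163.7/29.5 = 5.549 lunations, so 5 complete cycles and 16.20 d into the next.
Phase angle: θ = 360°·(16.20 d)/(29.5 d) = 197.7°.
With cos θ = (-0.953), the lit fraction is (1 − (-0.953))/2 ≈ 0.976, so 98%.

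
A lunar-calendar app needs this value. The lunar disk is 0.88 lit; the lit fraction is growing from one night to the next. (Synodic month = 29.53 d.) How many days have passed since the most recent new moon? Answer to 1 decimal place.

11.4 days

From f = (1 − cos θ)/2: cos θ = 1 − 2×0.88 = -0.760; arccos → 139.5°.
The Moon is waxing (0°–180°), so θ = 139.5° directly.
That fraction of the synodic month is 139.5/360 × 29.53 d ≈ 11.44 d.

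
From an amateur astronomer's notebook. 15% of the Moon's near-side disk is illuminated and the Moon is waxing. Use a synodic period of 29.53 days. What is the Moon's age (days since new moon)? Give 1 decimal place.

From f = (1 − cos θ)/2: cos θ = 1 − 2×0.15 = 0.700; arccos → 45.6°.
Before full moon the principal value applies: θ = 45.6°.
That fraction of the synodic month is 45.6/360 × 29.53 d ≈ 3.74 d.

3.7 days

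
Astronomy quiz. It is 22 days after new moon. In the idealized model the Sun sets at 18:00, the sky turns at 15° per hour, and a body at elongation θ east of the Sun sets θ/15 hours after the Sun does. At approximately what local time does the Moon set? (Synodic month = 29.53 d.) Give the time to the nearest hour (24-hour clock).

12:00

Phase angle: θ = 360°·(22 d)/(29.53 d) = 268.2°.
At 15° of sky rotation per hour, 268.2° corresponds to a 17.88 h lag.
18:00 + 17.88 h ≈ 11:53 → 12:00 to the nearest hour.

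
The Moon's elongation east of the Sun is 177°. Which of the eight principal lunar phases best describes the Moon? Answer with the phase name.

full moon

177° lies in the full moon sector of the 8-phase cycle.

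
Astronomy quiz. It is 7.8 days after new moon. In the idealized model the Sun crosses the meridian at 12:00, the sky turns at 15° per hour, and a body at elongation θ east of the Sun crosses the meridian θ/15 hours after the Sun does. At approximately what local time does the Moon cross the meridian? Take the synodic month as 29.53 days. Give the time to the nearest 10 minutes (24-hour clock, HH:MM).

The Moon has covered 7.8/29.53 of its cycle, so θ ≈ 360° × 7.8/29.53 = 95.1°.
Delay after the Sun = 95.1° / (15°/h) ≈ 6.34 h.
12:00 + 6.339 h ≈ 18:20 → 18:20 to the nearest ten minutes.

18:20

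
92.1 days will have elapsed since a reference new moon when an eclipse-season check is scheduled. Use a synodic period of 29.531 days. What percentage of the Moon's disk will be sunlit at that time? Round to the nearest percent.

13%

Reduce mod P: 92.1 − 3×29.531 = 3.51 d into the current lunation.
Phase angle: θ = 360°·(3.51 d)/(29.531 d) = 42.8°.
With cos θ = 0.734, the lit fraction is (1 − 0.734)/2 ≈ 0.133, so 13%.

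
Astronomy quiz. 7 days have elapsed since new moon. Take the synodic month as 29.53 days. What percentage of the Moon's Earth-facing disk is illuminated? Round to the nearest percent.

The Moon has covered 7/29.53 of its cycle, so θ ≈ 360° × 7/29.53 = 85.3°.
Illuminated fraction = (1 − cos 85.3°)/2 = (1 − 0.081)/2 ≈ 0.459, so 46%.

46%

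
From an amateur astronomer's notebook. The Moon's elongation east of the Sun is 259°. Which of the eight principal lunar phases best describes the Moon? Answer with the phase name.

259° lies in the last quarter sector of the 8-phase cycle.

last quarter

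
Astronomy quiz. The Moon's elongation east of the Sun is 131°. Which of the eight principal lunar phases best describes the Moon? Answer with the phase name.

131° lies in the waxing gibbous sector of the 8-phase cycle.

waxing gibbous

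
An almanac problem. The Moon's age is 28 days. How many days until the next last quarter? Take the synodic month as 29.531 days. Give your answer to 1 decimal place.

23.7 days

Last quarter is 0.75 of the way through the cycle: age 0.75 × 29.531 = 22.148 d.
Already past this cycle's last quarter; the next is at 22.148 + 29.531 = 51.679 d, so 51.679 − 28 = 23.679 days.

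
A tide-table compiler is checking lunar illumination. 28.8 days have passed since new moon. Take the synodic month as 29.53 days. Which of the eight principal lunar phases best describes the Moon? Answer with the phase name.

At 28.8/29.53 of the cycle, θ ≈ 351° — the new moon range.

new moon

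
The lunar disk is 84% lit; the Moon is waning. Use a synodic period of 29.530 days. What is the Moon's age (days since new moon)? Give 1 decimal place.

cos θ = 1 − 2f = -0.680, giving a principal value of 132.8°.
A waning Moon lies in 180°–360°, so θ = 360° − 132.8° = 227.2°.
At 360°/29.530 d per day, 227.2° corresponds to 18.63 days.

18.6 days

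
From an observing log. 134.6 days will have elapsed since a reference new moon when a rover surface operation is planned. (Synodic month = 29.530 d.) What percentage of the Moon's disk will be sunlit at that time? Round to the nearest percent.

97%

134.6 d spans 4 complete synodic months (4 × 29.530 = 118.12 d) plus 16.48 d.
Elongation θ = 360° × 16.48/29.530 ≈ 200.9°.
Illuminated fraction = (1 − cos 200.9°)/2 = (1 − (-0.934))/2 ≈ 0.967, so 97%.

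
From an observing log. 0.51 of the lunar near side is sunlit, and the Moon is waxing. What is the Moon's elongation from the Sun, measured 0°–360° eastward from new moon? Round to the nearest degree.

Invert f = (1 − cos θ)/2 to get cos θ = 1 − 2(0.51) = -0.020, hence θ₀ = arccos -0.020 = 91.1°.
Waxing ⇒ before full, so θ = 91.1°.

91°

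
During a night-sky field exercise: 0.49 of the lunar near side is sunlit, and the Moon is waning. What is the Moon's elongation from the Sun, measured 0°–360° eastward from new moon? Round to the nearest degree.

271°

From f = (1 − cos θ)/2: cos θ = 1 − 2×0.49 = 0.020; arccos → 88.9°.
A waning Moon lies in 180°–360°, so θ = 360° − 88.9° = 271.1°.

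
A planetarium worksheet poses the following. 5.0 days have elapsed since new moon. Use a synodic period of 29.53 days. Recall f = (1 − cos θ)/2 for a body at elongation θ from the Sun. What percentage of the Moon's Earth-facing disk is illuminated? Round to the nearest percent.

Elongation θ = 360° × 5.0/29.53 ≈ 61.0°.
With cos θ = 0.485, the lit fraction is (1 − 0.485)/2 ≈ 0.257, so 26%.

26%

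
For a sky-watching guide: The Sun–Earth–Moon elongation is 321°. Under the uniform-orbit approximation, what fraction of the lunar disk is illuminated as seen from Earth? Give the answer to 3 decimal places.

f = (1 − cos 321°)/2 = (1 − 0.777)/2 ≈ 0.111.

0.111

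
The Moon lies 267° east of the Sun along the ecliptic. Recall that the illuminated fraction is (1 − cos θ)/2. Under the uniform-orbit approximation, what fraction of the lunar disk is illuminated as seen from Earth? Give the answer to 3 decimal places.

cos 267° = (-0.052), so f = (1 − (-0.052))/2 = 0.526.

0.526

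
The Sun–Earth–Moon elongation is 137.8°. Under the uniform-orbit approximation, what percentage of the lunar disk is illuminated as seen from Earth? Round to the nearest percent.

87%

Half-versine of 137.8°: (1 − (-0.741))/2 = 0.870, i.e. 87%.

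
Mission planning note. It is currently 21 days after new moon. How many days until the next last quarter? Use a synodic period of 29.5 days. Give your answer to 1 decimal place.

1.1 days

Last quarter is 0.75 of the way through the cycle: age 0.75 × 29.5 = 22.125 d.
So 1.125 days remain (22.125 − 21).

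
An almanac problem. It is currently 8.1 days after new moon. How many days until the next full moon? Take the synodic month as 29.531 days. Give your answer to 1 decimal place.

6.7 days

Full moon occurs at elongation 180°, i.e. at age 29.531 × 180/360 = 14.765 d.
So 6.665 days remain (14.765 − 8.1).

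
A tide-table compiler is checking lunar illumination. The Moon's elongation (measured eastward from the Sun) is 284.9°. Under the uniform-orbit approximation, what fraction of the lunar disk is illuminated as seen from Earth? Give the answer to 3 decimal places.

0.371

f = (1 − cos 284.9°)/2 = (1 − 0.257)/2 ≈ 0.371.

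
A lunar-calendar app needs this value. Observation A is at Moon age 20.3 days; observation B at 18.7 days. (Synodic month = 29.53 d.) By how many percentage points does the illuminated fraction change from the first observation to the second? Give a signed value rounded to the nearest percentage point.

First observation: θ = 360°·20.3/29.53 = 247.5°, so f = 0.692.
Second observation: θ = 228.0°, f = 0.835.
Δf = 0.835 − 0.692 = +0.143, i.e. +14 pp.

+14 percentage points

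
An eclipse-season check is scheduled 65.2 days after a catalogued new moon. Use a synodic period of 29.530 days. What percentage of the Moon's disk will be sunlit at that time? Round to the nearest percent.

Reduce mod P: 65.2 − 2×29.530 = 6.14 d into the current lunation.
The Moon has covered 6.14/29.530 of its cycle, so θ ≈ 360° × 6.14/29.530 = 74.9°.
cos 74.9° = 0.261, so f = (1 − 0.261)/2 = 0.369, so 37%.

37%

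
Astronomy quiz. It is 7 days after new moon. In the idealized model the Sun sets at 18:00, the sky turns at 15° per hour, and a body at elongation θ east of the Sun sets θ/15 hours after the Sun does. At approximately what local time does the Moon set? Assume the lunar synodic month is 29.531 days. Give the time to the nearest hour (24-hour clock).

Phase angle: θ = 360°·(7 d)/(29.531 d) = 85.3°.
Delay after the Sun = 85.3° / (15°/h) ≈ 5.69 h.
18:00 + 5.69 h ≈ 23:41 → 00:00 to the nearest hour.

00:00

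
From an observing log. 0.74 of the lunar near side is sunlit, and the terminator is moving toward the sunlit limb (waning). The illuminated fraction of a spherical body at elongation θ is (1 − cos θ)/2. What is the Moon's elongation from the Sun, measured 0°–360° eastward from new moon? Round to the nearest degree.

241°

From f = (1 − cos θ)/2: cos θ = 1 − 2×0.74 = -0.480; arccos → 118.7°.
Since the Moon is past full (waning), take the reflex angle: θ = 360° − 118.7° = 241.3°.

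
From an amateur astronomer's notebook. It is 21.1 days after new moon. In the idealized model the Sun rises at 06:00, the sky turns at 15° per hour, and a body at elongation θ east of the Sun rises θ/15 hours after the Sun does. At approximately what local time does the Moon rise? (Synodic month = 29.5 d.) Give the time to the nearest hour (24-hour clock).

23:00

The Moon has covered 21.1/29.5 of its cycle, so θ ≈ 360° × 21.1/29.5 = 257.5°.
At 15° of sky rotation per hour, 257.5° corresponds to a 17.17 h lag.
06:00 + 17.17 h ≈ 23:10 → 23:00 to the nearest hour.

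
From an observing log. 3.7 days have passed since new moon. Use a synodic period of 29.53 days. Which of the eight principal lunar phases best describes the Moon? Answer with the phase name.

waxing crescent

At 3.7/29.53 of the cycle, θ ≈ 45° — the waxing crescent range.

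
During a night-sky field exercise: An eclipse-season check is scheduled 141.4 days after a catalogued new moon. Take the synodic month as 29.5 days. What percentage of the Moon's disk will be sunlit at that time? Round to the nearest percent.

37%

141.4 d spans 4 complete synodic months (4 × 29.5 = 118.00 d) plus 23.40 d.
Phase angle: θ = 360°·(23.40 d)/(29.5 d) = 285.6°.
cos 285.6° = 0.268, so f = (1 − 0.268)/2 = 0.366, so 37%.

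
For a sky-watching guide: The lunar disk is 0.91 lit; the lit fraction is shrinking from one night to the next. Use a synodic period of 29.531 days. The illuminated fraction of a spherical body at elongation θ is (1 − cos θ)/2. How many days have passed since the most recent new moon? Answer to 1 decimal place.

From f = (1 − cos θ)/2: cos θ = 1 − 2×0.91 = -0.820; arccos → 145.1°.
Since the Moon is past full (waning), take the reflex angle: θ = 360° − 145.1° = 214.9°.
That fraction of the synodic month is 214.9/360 × 29.531 d ≈ 17.63 d.

17.6 days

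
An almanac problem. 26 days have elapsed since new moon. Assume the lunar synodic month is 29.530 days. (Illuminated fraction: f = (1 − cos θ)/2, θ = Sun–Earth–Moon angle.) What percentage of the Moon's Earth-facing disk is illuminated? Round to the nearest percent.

The Moon has covered 26/29.530 of its cycle, so θ ≈ 360° × 26/29.530 = 317.0°.
Illuminated fraction = (1 − cos 317.0°)/2 = (1 − 0.731)/2 ≈ 0.135, so 13%.

13%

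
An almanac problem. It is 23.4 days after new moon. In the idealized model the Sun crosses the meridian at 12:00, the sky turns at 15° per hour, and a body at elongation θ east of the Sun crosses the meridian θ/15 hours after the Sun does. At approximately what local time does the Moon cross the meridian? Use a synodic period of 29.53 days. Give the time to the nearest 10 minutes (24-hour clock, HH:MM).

07:00

The Moon has covered 23.4/29.53 of its cycle, so θ ≈ 360° × 23.4/29.53 = 285.3°.
At 15° of sky rotation per hour, 285.3° corresponds to a 19.02 h lag.
12:00 + 19.018 h ≈ 07:01 → 07:00 to the nearest ten minutes.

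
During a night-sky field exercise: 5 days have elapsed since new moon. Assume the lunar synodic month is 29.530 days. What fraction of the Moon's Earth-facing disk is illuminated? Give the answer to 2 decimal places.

0.26

The Moon has covered 5/29.530 of its cycle, so θ ≈ 360° × 5/29.530 = 61.0°.
cos 61.0° = 0.485, so f = (1 − 0.485)/2 = 0.257.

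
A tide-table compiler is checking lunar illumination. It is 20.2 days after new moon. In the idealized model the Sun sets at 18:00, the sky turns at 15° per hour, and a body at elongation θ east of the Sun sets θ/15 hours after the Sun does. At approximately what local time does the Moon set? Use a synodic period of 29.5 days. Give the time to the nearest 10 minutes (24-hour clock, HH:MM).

Elongation θ = 360° × 20.2/29.5 ≈ 246.5°.
The Moon trails the Sun by θ/15 = 246.5/15 ≈ 16.43 hours.
18:00 + 16.434 h ≈ 10:26 → 10:30 to the nearest ten minutes.

10:30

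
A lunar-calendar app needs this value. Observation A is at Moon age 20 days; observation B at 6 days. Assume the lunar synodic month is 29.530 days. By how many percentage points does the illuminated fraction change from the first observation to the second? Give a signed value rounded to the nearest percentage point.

-37 pp

θ₁ = 360° × 20/29.530 = 243.8°, f₁ = (1 − cos θ₁)/2 = 0.721.
θ₂ = 360° × 6/29.530 = 73.1°, f₂ = (1 − cos θ₂)/2 = 0.355.
Change = f₂ − f₁ = -0.366 → -37 percentage points.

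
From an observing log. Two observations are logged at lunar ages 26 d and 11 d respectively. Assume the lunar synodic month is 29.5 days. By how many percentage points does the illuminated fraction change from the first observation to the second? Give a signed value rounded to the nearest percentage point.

+72 pp

θ₁ = 360° × 26/29.5 = 317.3°, f₁ = (1 − cos θ₁)/2 = 0.133.
θ₂ = 360° × 11/29.5 = 134.2°, f₂ = (1 − cos θ₂)/2 = 0.849.
Change = f₂ − f₁ = +0.716 → +72 percentage points.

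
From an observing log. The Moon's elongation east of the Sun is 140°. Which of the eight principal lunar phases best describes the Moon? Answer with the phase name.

waxing gibbous

140° lies in the waxing gibbous sector of the 8-phase cycle.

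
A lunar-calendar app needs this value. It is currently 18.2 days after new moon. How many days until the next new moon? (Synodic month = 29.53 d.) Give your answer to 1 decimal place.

11.3 days

One full lunation from the last new moon is 29.53 d; remaining = 29.53 − 18.2 = 11.330 d.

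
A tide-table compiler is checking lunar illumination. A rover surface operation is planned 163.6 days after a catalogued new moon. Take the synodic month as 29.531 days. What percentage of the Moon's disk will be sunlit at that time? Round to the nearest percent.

98%

163.6 d spans 5 complete synodic months (5 × 29.531 = 147.66 d) plus 15.94 d.
The Moon has covered 15.94/29.531 of its cycle, so θ ≈ 360° × 15.94/29.531 = 194.4°.
Illuminated fraction = (1 − cos 194.4°)/2 = (1 − (-0.969))/2 ≈ 0.984, so 98%.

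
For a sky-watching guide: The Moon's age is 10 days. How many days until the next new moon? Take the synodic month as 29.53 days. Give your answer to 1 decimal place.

19.5 days

One full lunation from the last new moon is 29.53 d; remaining = 29.53 − 10 = 19.530 d.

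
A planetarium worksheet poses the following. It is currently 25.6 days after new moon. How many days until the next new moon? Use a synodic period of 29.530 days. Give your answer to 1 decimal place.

The next new moon completes the synodic month: 29.530 − 25.6 = 3.930 days.

3.9 days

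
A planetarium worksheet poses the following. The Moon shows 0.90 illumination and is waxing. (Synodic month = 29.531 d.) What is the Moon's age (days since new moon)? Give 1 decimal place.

11.7 days

From f = (1 − cos θ)/2: cos θ = 1 − 2×0.90 = -0.800; arccos → 143.1°.
Waxing ⇒ before full, so θ = 143.1°.
Age = 29.531 × 143.1°/360° ≈ 11.74 days.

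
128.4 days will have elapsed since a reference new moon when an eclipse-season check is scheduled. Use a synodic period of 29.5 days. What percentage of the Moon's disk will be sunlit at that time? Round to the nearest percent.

80%

Reduce mod P: 128.4 − 4×29.5 = 10.40 d into the current lunation.
The Moon has covered 10.40/29.5 of its cycle, so θ ≈ 360° × 10.40/29.5 = 126.9°.
cos 126.9° = (-0.601), so f = (1 − (-0.601))/2 = 0.800, so 80%.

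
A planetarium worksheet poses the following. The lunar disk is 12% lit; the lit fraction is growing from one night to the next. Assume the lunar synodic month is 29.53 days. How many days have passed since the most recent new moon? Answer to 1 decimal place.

cos θ = 1 − 2f = 0.760, giving a principal value of 40.5°.
Waxing ⇒ before full, so θ = 40.5°.
That fraction of the synodic month is 40.5/360 × 29.53 d ≈ 3.33 d.

3.3 days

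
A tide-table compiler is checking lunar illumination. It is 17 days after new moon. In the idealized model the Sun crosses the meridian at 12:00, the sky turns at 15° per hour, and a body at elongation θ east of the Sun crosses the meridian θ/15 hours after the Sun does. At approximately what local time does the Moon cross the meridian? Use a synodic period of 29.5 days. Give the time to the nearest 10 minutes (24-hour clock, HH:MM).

The Moon has covered 17/29.5 of its cycle, so θ ≈ 360° × 17/29.5 = 207.5°.
At 15° of sky rotation per hour, 207.5° corresponds to a 13.83 h lag.
12:00 + 13.831 h ≈ 01:50 → 01:50 to the nearest ten minutes.

01:50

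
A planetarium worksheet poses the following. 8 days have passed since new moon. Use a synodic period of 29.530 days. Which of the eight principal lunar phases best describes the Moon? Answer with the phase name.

first quarter

θ ≈ 360° × 8/29.530 = 98°, which falls in the first quarter sector.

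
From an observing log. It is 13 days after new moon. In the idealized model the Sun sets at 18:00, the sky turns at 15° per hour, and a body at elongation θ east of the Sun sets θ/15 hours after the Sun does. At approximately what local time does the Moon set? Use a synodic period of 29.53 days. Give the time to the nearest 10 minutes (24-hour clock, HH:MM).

Phase angle: θ = 360°·(13 d)/(29.53 d) = 158.5°.
At 15° of sky rotation per hour, 158.5° corresponds to a 10.57 h lag.
18:00 + 10.566 h ≈ 04:34 → 04:30 to the nearest ten minutes.

04:30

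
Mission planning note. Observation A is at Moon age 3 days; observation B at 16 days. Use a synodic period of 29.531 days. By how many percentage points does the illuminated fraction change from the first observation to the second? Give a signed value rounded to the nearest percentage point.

First observation: θ = 360°·3/29.531 = 36.6°, so f = 0.098.
Second observation: θ = 195.0°, f = 0.983.
Δf = 0.983 − 0.098 = +0.884, i.e. +88 pp.

+88 pp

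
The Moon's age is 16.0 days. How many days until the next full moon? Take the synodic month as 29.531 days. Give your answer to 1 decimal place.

Full moon is 0.5 of the way through the cycle: age 0.5 × 29.531 = 14.765 d.
This lunation's full moon (14.765 d) has passed, so add one period: 44.296 − 16.0 = 28.296 days.

28.3 days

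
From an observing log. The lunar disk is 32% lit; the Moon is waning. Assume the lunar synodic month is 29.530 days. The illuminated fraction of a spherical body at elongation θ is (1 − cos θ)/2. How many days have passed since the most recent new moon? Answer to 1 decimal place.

23.9 days

From f = (1 − cos θ)/2: cos θ = 1 − 2×0.32 = 0.360; arccos → 68.9°.
Waning ⇒ past full, so θ = 360° − 68.9° = 291.1°.
Age = 29.530 × 291.1°/360° ≈ 23.88 days.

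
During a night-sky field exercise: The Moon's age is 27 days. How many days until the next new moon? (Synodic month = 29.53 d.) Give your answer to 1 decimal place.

2.5 days

One full lunation from the last new moon is 29.53 d; remaining = 29.53 − 27 = 2.530 d.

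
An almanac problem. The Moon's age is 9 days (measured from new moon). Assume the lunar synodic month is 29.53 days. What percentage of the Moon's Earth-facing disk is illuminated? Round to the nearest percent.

The Moon has covered 9/29.53 of its cycle, so θ ≈ 360° × 9/29.53 = 109.7°.
Illuminated fraction = (1 − cos 109.7°)/2 = (1 − (-0.337))/2 ≈ 0.669, so 67%.

67%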